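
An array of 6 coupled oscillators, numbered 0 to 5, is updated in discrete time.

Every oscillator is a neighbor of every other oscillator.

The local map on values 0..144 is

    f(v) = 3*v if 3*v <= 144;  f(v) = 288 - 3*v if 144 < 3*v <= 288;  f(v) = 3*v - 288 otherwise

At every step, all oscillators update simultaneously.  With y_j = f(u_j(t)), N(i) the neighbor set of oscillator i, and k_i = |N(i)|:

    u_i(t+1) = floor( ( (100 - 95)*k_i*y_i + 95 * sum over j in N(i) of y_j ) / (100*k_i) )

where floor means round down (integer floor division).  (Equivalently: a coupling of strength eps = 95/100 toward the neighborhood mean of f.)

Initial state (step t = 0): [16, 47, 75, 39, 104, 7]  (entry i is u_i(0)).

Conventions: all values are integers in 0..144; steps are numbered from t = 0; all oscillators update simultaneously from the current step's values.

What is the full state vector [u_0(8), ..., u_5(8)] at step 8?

Simulating step by step:
t=0: [16, 47, 75, 39, 104, 7]
t=1: [71, 58, 69, 62, 75, 75]
t=2: [84, 78, 83, 80, 85, 85]
t=3: [41, 38, 40, 39, 41, 41]
t=4: [119, 120, 120, 120, 119, 119]
t=5: [70, 70, 70, 70, 70, 70]
t=6: [78, 78, 78, 78, 78, 78]
t=7: [54, 54, 54, 54, 54, 54]
t=8: [126, 126, 126, 126, 126, 126]

Answer: [126, 126, 126, 126, 126, 126]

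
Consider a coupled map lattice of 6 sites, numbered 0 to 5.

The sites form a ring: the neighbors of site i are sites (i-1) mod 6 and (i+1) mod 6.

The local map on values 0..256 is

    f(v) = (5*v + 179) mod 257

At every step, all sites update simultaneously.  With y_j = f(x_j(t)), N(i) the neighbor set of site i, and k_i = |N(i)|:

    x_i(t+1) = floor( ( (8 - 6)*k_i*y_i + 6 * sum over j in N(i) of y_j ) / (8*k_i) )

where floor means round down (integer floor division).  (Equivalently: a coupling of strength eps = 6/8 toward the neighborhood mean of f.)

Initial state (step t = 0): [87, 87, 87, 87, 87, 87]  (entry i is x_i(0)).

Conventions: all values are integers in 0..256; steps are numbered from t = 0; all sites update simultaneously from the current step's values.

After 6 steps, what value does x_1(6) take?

Answer: x_1(6) = 236

Derivation:
t=0: [87, 87, 87, 87, 87, 87]
t=1: [100, 100, 100, 100, 100, 100]
t=2: [165, 165, 165, 165, 165, 165]
t=3: [233, 233, 233, 233, 233, 233]
t=4: [59, 59, 59, 59, 59, 59]
t=5: [217, 217, 217, 217, 217, 217]
t=6: [236, 236, 236, 236, 236, 236]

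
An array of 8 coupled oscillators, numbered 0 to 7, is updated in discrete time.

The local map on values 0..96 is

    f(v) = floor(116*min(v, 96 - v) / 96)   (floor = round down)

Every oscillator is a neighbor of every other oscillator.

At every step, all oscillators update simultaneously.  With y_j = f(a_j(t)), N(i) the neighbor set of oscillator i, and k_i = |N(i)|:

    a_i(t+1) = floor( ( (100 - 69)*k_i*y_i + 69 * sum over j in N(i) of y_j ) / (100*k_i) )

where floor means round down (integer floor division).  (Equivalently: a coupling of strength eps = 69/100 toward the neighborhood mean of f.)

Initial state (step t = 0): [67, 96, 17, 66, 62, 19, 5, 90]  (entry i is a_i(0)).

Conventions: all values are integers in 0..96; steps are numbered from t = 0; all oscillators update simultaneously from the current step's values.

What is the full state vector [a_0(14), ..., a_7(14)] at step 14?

Simulating step by step:
t=0: [67, 96, 17, 66, 62, 19, 5, 90]
t=1: [23, 16, 20, 24, 25, 21, 17, 17]
t=2: [24, 23, 24, 25, 25, 24, 23, 23]
t=3: [28, 28, 28, 28, 28, 28, 28, 28]
t=4: [33, 33, 33, 33, 33, 33, 33, 33]
t=5: [39, 39, 39, 39, 39, 39, 39, 39]
t=6: [47, 47, 47, 47, 47, 47, 47, 47]
t=7: [56, 56, 56, 56, 56, 56, 56, 56]
t=8: [48, 48, 48, 48, 48, 48, 48, 48]
t=9: [58, 58, 58, 58, 58, 58, 58, 58]
t=10: [45, 45, 45, 45, 45, 45, 45, 45]
t=11: [54, 54, 54, 54, 54, 54, 54, 54]
t=12: [50, 50, 50, 50, 50, 50, 50, 50]
t=13: [55, 55, 55, 55, 55, 55, 55, 55]
t=14: [49, 49, 49, 49, 49, 49, 49, 49]

Answer: [49, 49, 49, 49, 49, 49, 49, 49]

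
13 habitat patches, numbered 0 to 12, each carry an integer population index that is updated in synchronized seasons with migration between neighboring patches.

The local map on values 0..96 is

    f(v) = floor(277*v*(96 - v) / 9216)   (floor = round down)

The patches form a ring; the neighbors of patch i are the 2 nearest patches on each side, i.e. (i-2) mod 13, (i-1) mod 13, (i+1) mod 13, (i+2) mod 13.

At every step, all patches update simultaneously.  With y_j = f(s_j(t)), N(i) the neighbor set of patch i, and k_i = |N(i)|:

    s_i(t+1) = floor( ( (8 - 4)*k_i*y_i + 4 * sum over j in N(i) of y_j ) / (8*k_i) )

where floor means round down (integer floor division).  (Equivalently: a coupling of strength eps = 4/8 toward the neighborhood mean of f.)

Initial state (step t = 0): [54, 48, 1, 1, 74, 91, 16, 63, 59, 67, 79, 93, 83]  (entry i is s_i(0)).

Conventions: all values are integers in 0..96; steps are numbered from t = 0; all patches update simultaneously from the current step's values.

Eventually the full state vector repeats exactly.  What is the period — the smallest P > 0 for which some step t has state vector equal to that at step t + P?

Answer: 2
Key observation: The state at step 8, [62, 62, 62, 62, 62, 62, 62, 63, 63, 63, 63, 63, 62], reappears at step 10 — and no state repeats earlier — so the cycle the system enters has period 2.

Derivation:
t=0: [54, 48, 1, 1, 74, 91, 16, 63, 59, 67, 79, 93, 83]
t=1: [47, 47, 24, 17, 30, 25, 42, 52, 57, 50, 40, 28, 39]
t=2: [64, 62, 55, 49, 56, 55, 64, 66, 67, 66, 65, 62, 65]
t=3: [62, 63, 66, 67, 66, 65, 61, 60, 58, 59, 60, 61, 60]
t=4: [62, 61, 59, 59, 59, 60, 63, 63, 65, 64, 64, 64, 63]
t=5: [63, 63, 64, 64, 64, 63, 62, 61, 60, 61, 61, 61, 62]
t=6: [62, 61, 61, 61, 61, 62, 62, 63, 63, 64, 63, 63, 63]
t=7: [63, 63, 63, 63, 63, 63, 62, 62, 62, 61, 61, 62, 62]
t=8: [62, 62, 62, 62, 62, 62, 62, 63, 63, 63, 63, 63, 62]
t=9: [62, 63, 63, 63, 63, 62, 62, 62, 62, 62, 62, 62, 62]
t=10: [62, 62, 62, 62, 62, 62, 62, 63, 63, 63, 63, 63, 62]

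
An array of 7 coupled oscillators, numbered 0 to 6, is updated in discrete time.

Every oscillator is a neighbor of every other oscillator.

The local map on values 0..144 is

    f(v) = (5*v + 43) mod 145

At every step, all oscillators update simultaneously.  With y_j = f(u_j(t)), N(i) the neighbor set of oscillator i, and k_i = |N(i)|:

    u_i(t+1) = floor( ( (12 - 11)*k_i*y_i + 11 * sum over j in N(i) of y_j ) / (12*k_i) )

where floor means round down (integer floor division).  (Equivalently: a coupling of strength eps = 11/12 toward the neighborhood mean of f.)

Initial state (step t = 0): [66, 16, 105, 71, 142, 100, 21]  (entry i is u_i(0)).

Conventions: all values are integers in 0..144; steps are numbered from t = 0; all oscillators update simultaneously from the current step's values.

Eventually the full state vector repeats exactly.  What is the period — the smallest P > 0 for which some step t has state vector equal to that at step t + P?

Answer: 14
Key observation: The state at step 5, [93, 93, 93, 93, 93, 93, 93], reappears at step 19 — and no state repeats earlier — so the cycle the system enters has period 14.

Derivation:
t=0: [66, 16, 105, 71, 142, 100, 21]
t=1: [83, 80, 80, 82, 87, 82, 89]
t=2: [24, 25, 25, 24, 23, 24, 22]
t=3: [17, 16, 16, 17, 17, 17, 17]
t=4: [126, 126, 126, 126, 126, 126, 126]
t=5: [93, 93, 93, 93, 93, 93, 93]
t=6: [73, 73, 73, 73, 73, 73, 73]
t=7: [118, 118, 118, 118, 118, 118, 118]
t=8: [53, 53, 53, 53, 53, 53, 53]
t=9: [18, 18, 18, 18, 18, 18, 18]
t=10: [133, 133, 133, 133, 133, 133, 133]
t=11: [128, 128, 128, 128, 128, 128, 128]
t=12: [103, 103, 103, 103, 103, 103, 103]
t=13: [123, 123, 123, 123, 123, 123, 123]
t=14: [78, 78, 78, 78, 78, 78, 78]
t=15: [143, 143, 143, 143, 143, 143, 143]
t=16: [33, 33, 33, 33, 33, 33, 33]
t=17: [63, 63, 63, 63, 63, 63, 63]
t=18: [68, 68, 68, 68, 68, 68, 68]
t=19: [93, 93, 93, 93, 93, 93, 93]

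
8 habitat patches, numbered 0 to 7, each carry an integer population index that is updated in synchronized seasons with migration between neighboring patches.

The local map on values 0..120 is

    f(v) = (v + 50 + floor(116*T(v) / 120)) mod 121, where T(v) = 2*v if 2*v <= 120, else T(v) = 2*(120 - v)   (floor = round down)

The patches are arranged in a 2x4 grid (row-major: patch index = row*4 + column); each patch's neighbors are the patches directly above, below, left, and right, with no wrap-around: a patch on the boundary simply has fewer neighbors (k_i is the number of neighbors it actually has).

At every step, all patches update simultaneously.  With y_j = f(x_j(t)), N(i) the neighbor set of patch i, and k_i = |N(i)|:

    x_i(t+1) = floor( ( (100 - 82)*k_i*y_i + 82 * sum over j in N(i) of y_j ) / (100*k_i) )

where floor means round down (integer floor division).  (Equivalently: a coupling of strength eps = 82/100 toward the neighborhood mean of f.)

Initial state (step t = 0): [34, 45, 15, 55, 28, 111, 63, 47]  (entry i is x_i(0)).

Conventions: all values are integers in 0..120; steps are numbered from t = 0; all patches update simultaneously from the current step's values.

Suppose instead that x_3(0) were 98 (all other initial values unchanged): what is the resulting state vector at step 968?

Answer: [80, 80, 81, 81, 80, 80, 81, 81]
Key observation: The state at step 12, [80, 80, 81, 81, 80, 80, 81, 81], reappears at step 14: the system is in a cycle of period 2 from step 12 on.  Therefore the state at step 968 equals the state at step 12 + ((968 - 12) mod 2) = 12, which is [80, 80, 81, 81, 80, 80, 81, 81].

Derivation:
t=0: [34, 45, 15, 98, 28, 111, 63, 47]
t=1: [34, 59, 80, 78, 36, 57, 77, 81]
t=2: [60, 75, 91, 85, 56, 78, 89, 87]
t=3: [94, 89, 81, 78, 95, 87, 80, 79]
t=4: [74, 78, 83, 86, 75, 78, 84, 87]
t=5: [89, 87, 83, 80, 89, 87, 83, 80]
t=6: [77, 79, 82, 84, 77, 79, 82, 84]
t=7: [88, 86, 84, 82, 88, 86, 84, 82]
t=8: [78, 80, 82, 83, 78, 80, 82, 83]
t=9: [87, 86, 84, 83, 87, 86, 84, 83]
t=10: [79, 80, 81, 82, 79, 80, 81, 82]
t=11: [86, 86, 85, 84, 86, 86, 85, 84]
t=12: [80, 80, 81, 81, 80, 80, 81, 81]
t=13: [86, 85, 85, 85, 86, 85, 85, 85]
t=14: [80, 80, 81, 81, 80, 80, 81, 81]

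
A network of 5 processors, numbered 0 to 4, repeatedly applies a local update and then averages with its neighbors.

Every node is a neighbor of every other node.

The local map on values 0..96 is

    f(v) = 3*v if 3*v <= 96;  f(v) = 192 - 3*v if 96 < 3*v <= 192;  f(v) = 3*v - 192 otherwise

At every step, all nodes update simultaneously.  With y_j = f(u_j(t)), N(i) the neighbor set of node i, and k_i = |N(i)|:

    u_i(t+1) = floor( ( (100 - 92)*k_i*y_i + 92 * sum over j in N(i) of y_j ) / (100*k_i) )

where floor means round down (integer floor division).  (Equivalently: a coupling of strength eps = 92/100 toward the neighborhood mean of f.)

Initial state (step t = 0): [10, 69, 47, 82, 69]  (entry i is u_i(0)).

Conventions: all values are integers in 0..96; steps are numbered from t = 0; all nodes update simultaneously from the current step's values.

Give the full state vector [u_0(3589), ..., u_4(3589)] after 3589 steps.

Simulating step by step:
t=0: [10, 69, 47, 82, 69]
t=1: [33, 35, 30, 29, 35]
t=2: [88, 89, 88, 89, 89]
t=3: [74, 73, 74, 73, 73]
t=4: [27, 28, 27, 28, 28]
t=5: [83, 82, 83, 82, 82]
t=6: [54, 55, 54, 55, 55]
t=7: [27, 28, 27, 28, 28]

Answer: [27, 28, 27, 28, 28]
Key observation: The state at step 4, [27, 28, 27, 28, 28], reappears at step 7: the system is in a cycle of period 3 from step 4 on.  Therefore the state at step 3589 equals the state at step 4 + ((3589 - 4) mod 3) = 4, which is [27, 28, 27, 28, 28].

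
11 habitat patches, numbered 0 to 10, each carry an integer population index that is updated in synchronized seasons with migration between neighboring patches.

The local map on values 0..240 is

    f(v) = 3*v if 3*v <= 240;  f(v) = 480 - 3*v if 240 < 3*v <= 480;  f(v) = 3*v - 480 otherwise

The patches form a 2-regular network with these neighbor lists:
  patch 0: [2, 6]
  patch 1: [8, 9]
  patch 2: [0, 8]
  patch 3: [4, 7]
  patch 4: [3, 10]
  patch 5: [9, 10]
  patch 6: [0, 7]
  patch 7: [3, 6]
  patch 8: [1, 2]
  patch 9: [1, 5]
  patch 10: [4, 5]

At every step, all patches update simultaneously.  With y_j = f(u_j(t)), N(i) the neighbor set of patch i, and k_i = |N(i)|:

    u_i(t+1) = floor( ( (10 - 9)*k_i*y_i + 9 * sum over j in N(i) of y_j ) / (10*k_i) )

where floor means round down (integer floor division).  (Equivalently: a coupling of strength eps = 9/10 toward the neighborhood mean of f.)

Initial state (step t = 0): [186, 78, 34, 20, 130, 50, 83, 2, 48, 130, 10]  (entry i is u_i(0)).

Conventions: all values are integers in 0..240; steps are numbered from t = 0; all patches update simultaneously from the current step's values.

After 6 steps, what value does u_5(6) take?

Simulating step by step:
t=0: [186, 78, 34, 20, 130, 50, 83, 2, 48, 130, 10]
t=1: [157, 128, 110, 49, 49, 69, 60, 131, 165, 181, 111]
t=2: [149, 44, 25, 120, 147, 115, 61, 155, 112, 142, 174]
t=3: [119, 102, 87, 36, 76, 56, 39, 137, 107, 125, 82]
t=4: [163, 136, 148, 144, 176, 169, 98, 108, 192, 164, 201]
t=5: [100, 55, 50, 96, 81, 63, 92, 120, 58, 45, 46]
t=6: [177, 155, 174, 179, 172, 141, 155, 190, 159, 172, 205]

Answer: u_5(6) = 141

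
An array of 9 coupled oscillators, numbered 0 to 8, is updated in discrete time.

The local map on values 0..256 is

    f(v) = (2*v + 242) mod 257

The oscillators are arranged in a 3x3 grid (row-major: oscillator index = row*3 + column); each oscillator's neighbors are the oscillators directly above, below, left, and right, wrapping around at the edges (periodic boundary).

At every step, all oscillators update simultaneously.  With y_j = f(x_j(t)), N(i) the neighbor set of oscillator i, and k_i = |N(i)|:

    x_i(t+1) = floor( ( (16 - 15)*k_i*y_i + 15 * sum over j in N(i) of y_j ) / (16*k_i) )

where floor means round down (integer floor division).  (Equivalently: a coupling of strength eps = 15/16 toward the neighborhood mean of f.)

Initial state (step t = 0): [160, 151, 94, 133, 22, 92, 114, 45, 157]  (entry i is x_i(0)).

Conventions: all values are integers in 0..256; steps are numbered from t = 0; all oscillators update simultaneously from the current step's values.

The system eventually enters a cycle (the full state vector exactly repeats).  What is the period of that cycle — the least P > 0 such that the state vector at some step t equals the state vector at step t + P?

Simulating step by step:
t=0: [160, 151, 94, 133, 22, 92, 114, 45, 157]
t=1: [159, 78, 78, 123, 124, 126, 110, 78, 150]
t=2: [171, 140, 114, 183, 190, 163, 117, 151, 171]
t=3: [129, 99, 60, 111, 50, 117, 75, 96, 125]
t=4: [162, 154, 212, 172, 189, 161, 210, 160, 163]
t=5: [98, 86, 54, 87, 54, 93, 62, 83, 96]
t=6: [132, 131, 166, 139, 155, 133, 163, 135, 133]
t=7: [101, 156, 237, 139, 180, 98, 181, 154, 161]
t=8: [90, 122, 119, 128, 67, 92, 71, 65, 122]
t=9: [202, 160, 199, 151, 184, 200, 183, 172, 162]
t=10: [78, 102, 92, 107, 71, 79, 72, 72, 101]
t=11: [169, 144, 165, 139, 162, 168, 161, 156, 145]
t=12: [34, 51, 42, 54, 32, 35, 33, 34, 50]
t=13: [73, 57, 69, 54, 70, 72, 69, 67, 58]
t=14: [110, 122, 115, 124, 110, 111, 111, 112, 122]
t=15: [220, 209, 217, 207, 218, 219, 218, 216, 210]
t=16: [154, 162, 157, 164, 154, 154, 155, 155, 162]
t=17: [46, 38, 43, 37, 44, 45, 45, 44, 39]
t=18: [67, 72, 69, 74, 67, 67, 68, 68, 72]
t=19: [126, 121, 123, 120, 125, 125, 125, 124, 121]
t=20: [229, 233, 231, 234, 230, 229, 230, 231, 233]
t=21: [191, 188, 190, 187, 191, 191, 191, 190, 188]
t=22: [106, 108, 107, 109, 106, 106, 106, 107, 108]
t=23: [199, 198, 199, 197, 199, 199, 199, 199, 198]
t=24: [124, 125, 125, 125, 124, 124, 124, 125, 125]
t=25: [234, 234, 234, 233, 234, 234, 234, 234, 234]
t=26: [195, 196, 196, 195, 195, 195, 195, 196, 196]
t=27: [118, 119, 119, 118, 118, 118, 118, 119, 119]
t=28: [221, 222, 222, 221, 221, 221, 221, 222, 222]
t=29: [170, 171, 171, 170, 170, 170, 170, 171, 171]
t=30: [68, 69, 69, 68, 68, 68, 68, 69, 69]
t=31: [121, 122, 122, 121, 121, 121, 121, 122, 122]
t=32: [227, 228, 228, 227, 227, 227, 227, 228, 228]
t=33: [182, 183, 183, 182, 182, 182, 182, 183, 183]
t=34: [92, 93, 93, 92, 92, 92, 92, 93, 93]
t=35: [169, 170, 170, 169, 169, 169, 169, 170, 170]
t=36: [66, 67, 67, 66, 66, 66, 66, 67, 67]
t=37: [117, 118, 118, 117, 117, 117, 117, 118, 118]
t=38: [219, 220, 220, 219, 219, 219, 219, 220, 220]
t=39: [166, 167, 167, 166, 166, 166, 166, 167, 167]
t=40: [60, 61, 61, 60, 60, 60, 60, 61, 61]
t=41: [105, 106, 106, 105, 105, 105, 105, 106, 106]
t=42: [195, 196, 196, 195, 195, 195, 195, 196, 196]

Answer: 16
Key observation: The state at step 26, [195, 196, 196, 195, 195, 195, 195, 196, 196], reappears at step 42 — and no state repeats earlier — so the cycle the system enters has period 16.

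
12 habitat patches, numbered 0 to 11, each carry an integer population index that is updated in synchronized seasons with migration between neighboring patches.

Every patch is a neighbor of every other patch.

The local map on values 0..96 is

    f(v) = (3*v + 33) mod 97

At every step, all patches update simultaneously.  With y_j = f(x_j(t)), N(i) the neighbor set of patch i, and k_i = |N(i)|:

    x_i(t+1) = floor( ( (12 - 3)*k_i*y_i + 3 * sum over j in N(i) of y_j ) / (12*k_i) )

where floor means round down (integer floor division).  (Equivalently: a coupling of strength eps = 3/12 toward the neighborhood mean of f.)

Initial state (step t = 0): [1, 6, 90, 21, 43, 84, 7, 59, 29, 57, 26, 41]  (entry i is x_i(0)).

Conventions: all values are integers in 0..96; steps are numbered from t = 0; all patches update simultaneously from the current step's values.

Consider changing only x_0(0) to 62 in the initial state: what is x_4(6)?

Simulating step by step:
t=0: [62, 6, 90, 21, 43, 84, 7, 59, 29, 57, 26, 41]
t=1: [29, 48, 20, 81, 59, 77, 51, 23, 28, 19, 21, 54]
t=2: [31, 73, 82, 74, 26, 66, 79, 18, 29, 80, 84, 15]
t=3: [37, 58, 78, 60, 26, 43, 71, 79, 33, 73, 82, 73]
t=4: [47, 22, 66, 27, 23, 60, 51, 68, 38, 55, 75, 55]
t=5: [65, 10, 36, 21, 12, 23, 74, 40, 45, 12, 55, 12]
t=6: [39, 60, 46, 84, 64, 18, 58, 55, 66, 64, 17, 64]

Answer: x_4(6) = 64
Key observation: This trace re-runs the system from the modified initial state.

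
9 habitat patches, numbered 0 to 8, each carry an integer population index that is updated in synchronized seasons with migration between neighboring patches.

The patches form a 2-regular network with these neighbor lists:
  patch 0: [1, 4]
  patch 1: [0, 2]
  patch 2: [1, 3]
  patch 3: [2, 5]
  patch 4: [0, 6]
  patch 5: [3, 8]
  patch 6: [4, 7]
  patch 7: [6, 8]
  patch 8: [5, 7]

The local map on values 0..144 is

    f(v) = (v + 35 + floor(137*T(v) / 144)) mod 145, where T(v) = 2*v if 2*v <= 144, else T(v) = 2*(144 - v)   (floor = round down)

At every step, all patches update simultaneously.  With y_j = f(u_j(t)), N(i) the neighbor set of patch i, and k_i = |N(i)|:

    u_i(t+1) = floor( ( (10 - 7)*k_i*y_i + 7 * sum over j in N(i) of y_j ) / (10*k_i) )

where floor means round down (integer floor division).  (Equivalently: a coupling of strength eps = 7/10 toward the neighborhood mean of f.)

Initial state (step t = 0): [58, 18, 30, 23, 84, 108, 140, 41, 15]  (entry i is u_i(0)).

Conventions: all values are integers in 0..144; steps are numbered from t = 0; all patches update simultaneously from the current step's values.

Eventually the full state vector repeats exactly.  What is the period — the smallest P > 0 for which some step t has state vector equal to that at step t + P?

Answer: 2
Key observation: The state at step 9, [88, 88, 89, 89, 88, 89, 88, 89, 89], reappears at step 11 — and no state repeats earlier — so the cycle the system enters has period 2.

Derivation:
t=0: [58, 18, 30, 23, 84, 108, 140, 41, 15]
t=1: [78, 89, 102, 96, 59, 82, 45, 42, 49]
t=2: [78, 82, 77, 79, 57, 64, 31, 21, 44]
t=3: [78, 92, 91, 86, 92, 60, 89, 77, 64]
t=4: [83, 84, 82, 76, 85, 75, 85, 83, 77]
t=5: [87, 88, 90, 93, 87, 94, 87, 90, 92]
t=6: [84, 83, 82, 80, 85, 79, 83, 82, 80]
t=7: [88, 88, 89, 90, 88, 91, 88, 89, 90]
t=8: [84, 83, 83, 82, 84, 81, 83, 83, 82]
t=9: [88, 88, 89, 89, 88, 89, 88, 89, 89]
t=10: [84, 83, 83, 83, 84, 83, 83, 83, 83]
t=11: [88, 88, 89, 89, 88, 89, 88, 89, 89]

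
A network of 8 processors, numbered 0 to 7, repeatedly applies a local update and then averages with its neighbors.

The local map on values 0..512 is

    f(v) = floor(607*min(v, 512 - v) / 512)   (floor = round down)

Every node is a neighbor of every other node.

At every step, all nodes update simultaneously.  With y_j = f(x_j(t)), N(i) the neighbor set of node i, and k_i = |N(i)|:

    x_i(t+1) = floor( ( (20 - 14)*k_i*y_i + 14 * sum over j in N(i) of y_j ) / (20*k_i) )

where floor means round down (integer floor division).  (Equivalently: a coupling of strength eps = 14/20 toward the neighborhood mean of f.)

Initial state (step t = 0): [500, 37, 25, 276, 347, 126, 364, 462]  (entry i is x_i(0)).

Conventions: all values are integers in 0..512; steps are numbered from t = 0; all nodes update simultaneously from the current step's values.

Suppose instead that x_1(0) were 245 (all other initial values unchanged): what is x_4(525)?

Answer: x_4(525) = 298
Key observation: The state at step 17, [298, 298, 298, 298, 298, 298, 298, 298], reappears at step 21: the system is in a cycle of period 4 from step 17 on.  Therefore the state at step 525 equals the state at step 17 + ((525 - 17) mod 4) = 17, which is [298, 298, 298, 298, 298, 298, 298, 298].

Derivation:
t=0: [500, 245, 25, 276, 347, 126, 364, 462]
t=1: [121, 177, 124, 174, 158, 148, 154, 130]
t=2: [168, 182, 169, 181, 177, 175, 176, 171]
t=3: [205, 208, 205, 208, 207, 206, 207, 205]
t=4: [244, 244, 244, 244, 244, 244, 244, 244]
t=5: [289, 289, 289, 289, 289, 289, 289, 289]
t=6: [264, 264, 264, 264, 264, 264, 264, 264]
t=7: [294, 294, 294, 294, 294, 294, 294, 294]
t=8: [258, 258, 258, 258, 258, 258, 258, 258]
t=9: [301, 301, 301, 301, 301, 301, 301, 301]
t=10: [250, 250, 250, 250, 250, 250, 250, 250]
t=11: [296, 296, 296, 296, 296, 296, 296, 296]
t=12: [256, 256, 256, 256, 256, 256, 256, 256]
t=13: [303, 303, 303, 303, 303, 303, 303, 303]
t=14: [247, 247, 247, 247, 247, 247, 247, 247]
t=15: [292, 292, 292, 292, 292, 292, 292, 292]
t=16: [260, 260, 260, 260, 260, 260, 260, 260]
t=17: [298, 298, 298, 298, 298, 298, 298, 298]
t=18: [253, 253, 253, 253, 253, 253, 253, 253]
t=19: [299, 299, 299, 299, 299, 299, 299, 299]
t=20: [252, 252, 252, 252, 252, 252, 252, 252]
t=21: [298, 298, 298, 298, 298, 298, 298, 298]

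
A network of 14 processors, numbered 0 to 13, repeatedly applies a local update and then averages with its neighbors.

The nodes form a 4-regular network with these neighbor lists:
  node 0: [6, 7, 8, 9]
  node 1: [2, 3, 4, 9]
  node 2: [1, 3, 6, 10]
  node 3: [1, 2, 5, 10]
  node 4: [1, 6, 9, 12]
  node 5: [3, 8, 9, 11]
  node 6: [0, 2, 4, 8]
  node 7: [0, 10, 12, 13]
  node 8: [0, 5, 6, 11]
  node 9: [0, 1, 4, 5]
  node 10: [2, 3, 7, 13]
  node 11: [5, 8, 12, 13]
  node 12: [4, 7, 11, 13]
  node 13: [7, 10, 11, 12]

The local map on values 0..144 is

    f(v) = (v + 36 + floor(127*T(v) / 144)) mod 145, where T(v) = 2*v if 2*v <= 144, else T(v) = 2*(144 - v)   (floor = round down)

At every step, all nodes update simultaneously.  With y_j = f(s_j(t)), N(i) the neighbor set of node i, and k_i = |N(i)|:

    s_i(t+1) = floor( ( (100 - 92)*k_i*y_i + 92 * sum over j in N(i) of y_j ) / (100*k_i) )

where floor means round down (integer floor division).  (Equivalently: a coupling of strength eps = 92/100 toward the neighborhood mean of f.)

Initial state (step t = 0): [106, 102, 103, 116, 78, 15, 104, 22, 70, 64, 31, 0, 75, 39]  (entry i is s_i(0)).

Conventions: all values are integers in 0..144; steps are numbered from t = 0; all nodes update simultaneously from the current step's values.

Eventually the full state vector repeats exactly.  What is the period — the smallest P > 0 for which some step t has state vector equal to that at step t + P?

Simulating step by step:
t=0: [106, 102, 103, 116, 78, 15, 104, 22, 70, 64, 31, 0, 75, 39]
t=1: [76, 68, 76, 80, 72, 62, 73, 103, 62, 72, 92, 92, 89, 89]
t=2: [77, 86, 81, 75, 84, 76, 81, 77, 76, 79, 77, 69, 76, 73]
t=3: [84, 83, 83, 83, 82, 84, 83, 86, 84, 82, 86, 86, 84, 85]
t=4: [80, 81, 80, 80, 81, 80, 80, 79, 80, 80, 80, 79, 80, 79]
t=5: [83, 83, 83, 83, 83, 83, 83, 83, 83, 83, 83, 83, 83, 83]
t=6: [81, 81, 81, 81, 81, 81, 81, 81, 81, 81, 81, 81, 81, 81]
t=7: [83, 83, 83, 83, 83, 83, 83, 83, 83, 83, 83, 83, 83, 83]

Answer: 2
Key observation: The state at step 5, [83, 83, 83, 83, 83, 83, 83, 83, 83, 83, 83, 83, 83, 83], reappears at step 7 — and no state repeats earlier — so the cycle the system enters has period 2.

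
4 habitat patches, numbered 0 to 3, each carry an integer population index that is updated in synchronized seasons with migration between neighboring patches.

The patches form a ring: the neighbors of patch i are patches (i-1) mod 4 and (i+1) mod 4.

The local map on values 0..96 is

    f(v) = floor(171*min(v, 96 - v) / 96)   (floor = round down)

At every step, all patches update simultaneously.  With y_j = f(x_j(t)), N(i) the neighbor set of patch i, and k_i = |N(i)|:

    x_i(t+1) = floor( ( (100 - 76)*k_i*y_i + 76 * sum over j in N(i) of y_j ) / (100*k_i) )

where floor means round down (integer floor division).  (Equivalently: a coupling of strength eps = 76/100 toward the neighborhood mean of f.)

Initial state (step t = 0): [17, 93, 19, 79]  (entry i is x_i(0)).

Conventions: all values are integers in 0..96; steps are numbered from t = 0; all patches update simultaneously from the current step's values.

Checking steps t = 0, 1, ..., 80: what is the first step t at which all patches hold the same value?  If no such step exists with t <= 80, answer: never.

Answer: never
Key observation: The state at step 6 reappears at step 12 — the system is in a cycle of period 6 from step 6 on.  No step 0..12 is synchronized, and the cycle repeats forever, so no step up to 80 (or ever) has all patches equal.

Derivation:
t=0: [17, 93, 19, 79]  (not all equal)
t=1: [20, 25, 21, 31]  (not all equal)
t=2: [46, 37, 46, 40]  (not all equal)
t=3: [71, 77, 71, 78]  (not all equal)
t=4: [35, 41, 35, 41]  (not all equal)
t=5: [70, 64, 70, 64]  (not all equal)
t=6: [54, 48, 54, 48]  (not all equal)
t=7: [82, 76, 82, 76]  (not all equal)
t=8: [32, 26, 32, 26]  (not all equal)
t=9: [48, 54, 48, 54]  (not all equal)
t=10: [76, 82, 76, 82]  (not all equal)
t=11: [26, 32, 26, 32]  (not all equal)
t=12: [54, 48, 54, 48]  (not all equal)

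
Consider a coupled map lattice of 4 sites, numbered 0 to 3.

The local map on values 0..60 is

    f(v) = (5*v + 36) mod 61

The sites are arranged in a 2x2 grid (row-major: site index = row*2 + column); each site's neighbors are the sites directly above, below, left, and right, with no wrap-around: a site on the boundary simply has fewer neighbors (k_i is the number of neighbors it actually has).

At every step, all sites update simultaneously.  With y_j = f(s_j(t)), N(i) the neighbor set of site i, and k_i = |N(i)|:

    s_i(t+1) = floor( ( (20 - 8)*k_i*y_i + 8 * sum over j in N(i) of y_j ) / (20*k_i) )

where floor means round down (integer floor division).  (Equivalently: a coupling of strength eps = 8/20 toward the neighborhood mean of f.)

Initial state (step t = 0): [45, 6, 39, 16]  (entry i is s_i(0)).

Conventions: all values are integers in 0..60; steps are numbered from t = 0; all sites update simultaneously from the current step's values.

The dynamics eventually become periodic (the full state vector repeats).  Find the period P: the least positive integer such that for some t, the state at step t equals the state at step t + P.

Answer: 12
Key observation: The state at step 7, [53, 44, 44, 26], reappears at step 19 — and no state repeats earlier — so the cycle the system enters has period 12.

Derivation:
t=0: [45, 6, 39, 16]
t=1: [20, 17, 43, 43]
t=2: [21, 40, 8, 17]
t=3: [25, 47, 24, 49]
t=4: [35, 31, 35, 34]
t=5: [24, 15, 27, 21]
t=6: [40, 40, 40, 31]
t=7: [53, 44, 44, 26]
t=8: [39, 27, 27, 31]
t=9: [48, 40, 40, 24]
t=10: [40, 45, 45, 41]
t=11: [38, 32, 32, 41]
t=12: [31, 28, 28, 40]
t=13: [26, 44, 44, 53]
t=14: [31, 27, 27, 39]
t=15: [24, 40, 40, 48]
t=16: [41, 45, 45, 40]
t=17: [41, 32, 32, 38]
t=18: [40, 28, 28, 31]
t=19: [53, 44, 44, 26]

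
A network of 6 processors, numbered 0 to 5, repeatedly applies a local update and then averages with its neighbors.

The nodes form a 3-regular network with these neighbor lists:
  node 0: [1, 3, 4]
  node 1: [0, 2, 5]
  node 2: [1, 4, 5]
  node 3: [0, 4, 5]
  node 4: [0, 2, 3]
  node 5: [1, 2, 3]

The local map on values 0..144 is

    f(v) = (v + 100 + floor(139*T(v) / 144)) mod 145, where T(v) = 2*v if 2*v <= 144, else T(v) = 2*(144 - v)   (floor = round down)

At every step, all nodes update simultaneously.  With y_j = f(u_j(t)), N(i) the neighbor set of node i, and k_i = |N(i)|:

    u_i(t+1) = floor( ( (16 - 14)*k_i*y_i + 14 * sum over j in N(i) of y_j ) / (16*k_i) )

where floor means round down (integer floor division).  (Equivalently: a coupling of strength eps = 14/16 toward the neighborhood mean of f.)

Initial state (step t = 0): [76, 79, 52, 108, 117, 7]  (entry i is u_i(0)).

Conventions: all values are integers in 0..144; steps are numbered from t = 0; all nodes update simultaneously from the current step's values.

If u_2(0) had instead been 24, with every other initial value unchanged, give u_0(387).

Answer: u_0(387) = 121
Key observation: The state at step 17, [121, 121, 121, 121, 121, 121], reappears at step 19: the system is in a cycle of period 2 from step 17 on.  Therefore the state at step 387 equals the state at step 17 + ((387 - 17) mod 2) = 17, which is [121, 121, 121, 121, 121, 121].

Derivation:
t=0: [76, 79, 24, 108, 117, 7]
t=1: [80, 49, 78, 92, 66, 64]
t=2: [31, 61, 72, 46, 9, 51]
t=3: [107, 66, 108, 91, 60, 83]
t=4: [56, 80, 58, 80, 94, 41]
t=5: [22, 94, 41, 58, 74, 53]
t=6: [44, 59, 47, 58, 65, 71]
t=7: [83, 72, 53, 44, 87, 102]
t=8: [33, 77, 62, 55, 60, 79]
t=9: [82, 60, 63, 71, 104, 79]
t=10: [84, 64, 99, 49, 66, 85]
t=11: [72, 63, 62, 18, 72, 111]
t=12: [51, 100, 101, 50, 50, 98]
t=13: [112, 129, 128, 113, 112, 128]
t=14: [123, 117, 117, 123, 123, 116]
t=15: [119, 122, 122, 120, 119, 122]
t=16: [120, 119, 119, 121, 120, 119]
t=17: [121, 121, 121, 121, 121, 121]
t=18: [120, 120, 120, 120, 120, 120]
t=19: [121, 121, 121, 121, 121, 121]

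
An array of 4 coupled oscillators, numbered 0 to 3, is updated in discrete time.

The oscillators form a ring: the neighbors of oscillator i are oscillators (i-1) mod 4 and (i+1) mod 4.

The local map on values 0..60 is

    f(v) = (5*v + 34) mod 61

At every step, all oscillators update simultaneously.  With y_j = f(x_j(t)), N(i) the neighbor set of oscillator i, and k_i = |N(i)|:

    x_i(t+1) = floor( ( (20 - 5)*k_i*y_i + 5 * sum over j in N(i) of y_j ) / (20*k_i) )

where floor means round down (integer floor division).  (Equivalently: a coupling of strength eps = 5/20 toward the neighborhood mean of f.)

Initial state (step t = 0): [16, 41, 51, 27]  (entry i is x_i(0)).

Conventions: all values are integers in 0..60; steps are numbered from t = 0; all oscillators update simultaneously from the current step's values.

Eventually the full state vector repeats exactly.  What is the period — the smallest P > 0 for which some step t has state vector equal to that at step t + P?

Simulating step by step:
t=0: [16, 41, 51, 27]
t=1: [52, 54, 46, 47]
t=2: [48, 53, 25, 27]
t=3: [35, 49, 40, 43]
t=4: [24, 35, 43, 13]
t=5: [32, 24, 11, 33]
t=6: [14, 28, 27, 16]
t=7: [45, 50, 48, 51]
t=8: [21, 35, 33, 39]
t=9: [21, 23, 21, 38]
t=10: [21, 24, 21, 35]
t=11: [20, 28, 20, 23]
t=12: [18, 42, 18, 23]
t=13: [4, 0, 4, 20]
t=14: [46, 39, 46, 22]
t=15: [23, 39, 23, 21]
t=16: [28, 41, 28, 19]
t=17: [46, 55, 46, 18]
t=18: [15, 8, 15, 6]
t=19: [38, 21, 38, 14]
t=20: [38, 23, 38, 42]
t=21: [34, 30, 34, 10]
t=22: [18, 6, 18, 22]
t=23: [4, 2, 4, 17]
t=24: [53, 46, 53, 57]
t=25: [45, 28, 45, 24]
t=26: [21, 42, 21, 27]
t=27: [18, 4, 18, 39]
t=28: [14, 41, 14, 35]
t=29: [42, 52, 42, 30]
t=30: [6, 37, 6, 0]
t=31: [11, 27, 11, 26]
t=32: [32, 42, 32, 38]
t=33: [13, 2, 13, 33]
t=34: [36, 42, 36, 21]
t=35: [25, 7, 25, 20]
t=36: [30, 15, 30, 18]
t=37: [7, 36, 7, 1]
t=38: [14, 25, 14, 31]
t=39: [37, 38, 37, 15]
t=40: [38, 39, 38, 45]
t=41: [38, 44, 38, 21]
t=42: [34, 17, 34, 23]
t=43: [26, 48, 26, 25]
t=44: [39, 33, 39, 38]
t=45: [41, 23, 41, 42]
t=46: [45, 34, 45, 14]
t=47: [19, 19, 19, 36]
t=48: [10, 7, 10, 25]
t=49: [22, 11, 22, 33]
t=50: [22, 26, 22, 17]
t=51: [29, 37, 29, 49]
t=52: [51, 41, 51, 40]
t=53: [47, 53, 47, 49]
t=54: [30, 47, 30, 32]
t=55: [5, 19, 5, 8]
t=56: [46, 20, 46, 24]
t=57: [20, 14, 20, 29]
t=58: [21, 35, 21, 45]
t=59: [17, 23, 17, 15]
t=60: [52, 34, 52, 50]
t=61: [45, 28, 45, 42]
t=62: [17, 42, 17, 3]
t=63: [49, 14, 49, 51]
t=64: [37, 41, 37, 42]
t=65: [34, 51, 34, 9]
t=66: [23, 39, 23, 18]
t=67: [26, 41, 26, 8]
t=68: [40, 52, 40, 20]
t=69: [46, 50, 46, 21]
t=70: [22, 35, 22, 17]
t=71: [27, 25, 27, 49]
t=72: [44, 39, 44, 38]
t=73: [18, 37, 18, 33]
t=74: [8, 27, 8, 12]
t=75: [19, 38, 19, 28]
t=76: [16, 32, 16, 40]
t=77: [47, 21, 47, 51]
t=78: [26, 19, 26, 40]
t=79: [38, 15, 38, 48]
t=80: [40, 46, 40, 32]
t=81: [42, 27, 42, 21]
t=82: [8, 35, 8, 12]
t=83: [17, 22, 17, 28]
t=84: [52, 31, 52, 53]
t=85: [45, 17, 45, 53]
t=86: [25, 47, 25, 45]
t=87: [32, 28, 32, 20]
t=88: [16, 41, 16, 11]
t=89: [50, 55, 50, 34]
t=90: [33, 13, 33, 25]
t=91: [21, 32, 21, 31]
t=92: [14, 12, 14, 8]
t=93: [38, 35, 38, 20]
t=94: [35, 29, 35, 19]
t=95: [27, 49, 27, 11]
t=96: [43, 38, 43, 32]
t=97: [10, 32, 10, 9]
t=98: [20, 14, 20, 19]
t=99: [15, 35, 15, 8]
t=100: [40, 31, 40, 21]
t=101: [41, 17, 41, 25]
t=102: [53, 57, 53, 41]
t=103: [50, 24, 50, 55]
t=104: [34, 34, 34, 13]
t=105: [23, 21, 23, 33]
t=106: [24, 19, 24, 18]
t=107: [25, 13, 25, 9]
t=108: [34, 37, 34, 22]
t=109: [23, 32, 23, 21]
t=110: [23, 15, 23, 19]
t=111: [27, 42, 27, 12]
t=112: [39, 11, 39, 36]
t=113: [41, 32, 41, 34]
t=114: [46, 22, 46, 29]
t=115: [24, 21, 24, 47]
t=116: [29, 20, 29, 26]
t=117: [49, 23, 49, 45]
t=118: [31, 29, 31, 20]
t=119: [13, 44, 13, 10]
t=120: [32, 17, 32, 26]
t=121: [20, 46, 20, 34]
t=122: [14, 18, 14, 18]
t=123: [32, 12, 32, 12]
t=124: [16, 27, 16, 27]
t=125: [51, 48, 51, 48]
t=126: [41, 33, 41, 33]
t=127: [46, 26, 46, 26]
t=128: [25, 36, 25, 36]
t=129: [35, 32, 35, 32]
t=130: [22, 14, 22, 14]
t=131: [27, 37, 27, 37]
t=132: [44, 38, 44, 38]
t=133: [17, 33, 17, 33]
t=134: [47, 26, 47, 26]
t=135: [29, 37, 29, 37]
t=136: [51, 41, 51, 41]
t=137: [47, 53, 47, 53]
t=138: [32, 47, 32, 47]
t=139: [14, 21, 14, 21]
t=140: [36, 23, 36, 23]
t=141: [30, 28, 30, 28]
t=142: [13, 39, 13, 39]
t=143: [40, 44, 40, 44]
t=144: [40, 20, 40, 20]
t=145: [41, 21, 41, 21]
t=146: [46, 26, 46, 26]

Answer: 19
Key observation: The state at step 127, [46, 26, 46, 26], reappears at step 146 — and no state repeats earlier — so the cycle the system enters has period 19.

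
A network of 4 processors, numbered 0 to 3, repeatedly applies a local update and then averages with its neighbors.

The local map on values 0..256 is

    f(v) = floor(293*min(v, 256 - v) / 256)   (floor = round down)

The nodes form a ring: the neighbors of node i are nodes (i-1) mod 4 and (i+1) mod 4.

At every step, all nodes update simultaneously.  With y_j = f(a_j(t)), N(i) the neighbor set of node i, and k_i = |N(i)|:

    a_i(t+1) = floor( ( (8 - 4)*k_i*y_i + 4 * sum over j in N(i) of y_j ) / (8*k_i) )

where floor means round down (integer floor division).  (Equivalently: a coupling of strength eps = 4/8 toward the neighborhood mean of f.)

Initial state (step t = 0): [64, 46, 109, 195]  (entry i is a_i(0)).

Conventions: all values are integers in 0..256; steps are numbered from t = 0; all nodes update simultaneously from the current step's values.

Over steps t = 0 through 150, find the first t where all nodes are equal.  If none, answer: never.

Answer: 8
Key observation: Synchronization is absorbing here: once all nodes are equal they stay equal, and step 8 is the first all-equal step.

Derivation:
t=0: [64, 46, 109, 195]  (not all equal)
t=1: [66, 75, 92, 83]  (not all equal)
t=2: [82, 87, 97, 92]  (not all equal)
t=3: [97, 100, 106, 103]  (not all equal)
t=4: [113, 115, 118, 116]  (not all equal)
t=5: [130, 131, 133, 132]  (not all equal)
t=6: [143, 142, 141, 141]  (not all equal)
t=7: [129, 130, 130, 130]  (not all equal)
t=8: [144, 144, 144, 144]  (all equal)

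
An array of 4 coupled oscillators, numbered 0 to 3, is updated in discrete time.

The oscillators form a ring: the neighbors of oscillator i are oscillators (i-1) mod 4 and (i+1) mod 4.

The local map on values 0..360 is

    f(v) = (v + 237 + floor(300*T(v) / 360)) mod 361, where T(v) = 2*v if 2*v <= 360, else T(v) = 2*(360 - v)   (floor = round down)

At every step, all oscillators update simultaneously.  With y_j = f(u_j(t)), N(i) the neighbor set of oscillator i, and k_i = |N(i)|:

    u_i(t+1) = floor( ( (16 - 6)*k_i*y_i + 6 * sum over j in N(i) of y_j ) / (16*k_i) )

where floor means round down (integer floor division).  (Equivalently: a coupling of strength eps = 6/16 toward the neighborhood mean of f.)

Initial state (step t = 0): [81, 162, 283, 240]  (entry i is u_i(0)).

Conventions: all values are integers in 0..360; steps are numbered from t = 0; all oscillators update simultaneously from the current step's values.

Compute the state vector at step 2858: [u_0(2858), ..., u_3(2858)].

Answer: [286, 286, 286, 286]
Key observation: The state at step 10, [286, 286, 286, 286], reappears at step 12: the system is in a cycle of period 2 from step 10 on.  Therefore the state at step 2858 equals the state at step 10 + ((2858 - 10) mod 2) = 10, which is [286, 286, 286, 286].

Derivation:
t=0: [81, 162, 283, 240]
t=1: [174, 263, 296, 268]
t=2: [324, 303, 285, 301]
t=3: [265, 273, 281, 274]
t=4: [296, 293, 290, 293]
t=5: [278, 280, 281, 280]
t=6: [289, 289, 288, 289]
t=7: [283, 283, 283, 283]
t=8: [287, 287, 287, 287]
t=9: [284, 284, 284, 284]
t=10: [286, 286, 286, 286]
t=11: [285, 285, 285, 285]
t=12: [286, 286, 286, 286]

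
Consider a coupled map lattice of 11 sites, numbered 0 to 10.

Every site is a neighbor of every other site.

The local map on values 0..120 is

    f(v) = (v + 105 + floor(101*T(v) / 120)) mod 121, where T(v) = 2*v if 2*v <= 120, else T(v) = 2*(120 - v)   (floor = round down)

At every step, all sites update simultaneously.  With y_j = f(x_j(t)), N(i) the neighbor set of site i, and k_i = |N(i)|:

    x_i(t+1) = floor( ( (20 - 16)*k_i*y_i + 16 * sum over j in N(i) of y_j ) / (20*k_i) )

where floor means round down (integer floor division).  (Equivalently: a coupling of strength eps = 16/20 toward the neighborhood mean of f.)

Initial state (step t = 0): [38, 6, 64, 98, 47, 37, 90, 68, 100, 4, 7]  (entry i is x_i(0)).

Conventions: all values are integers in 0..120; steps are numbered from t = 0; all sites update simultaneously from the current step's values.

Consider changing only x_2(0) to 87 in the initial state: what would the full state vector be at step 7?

Simulating step by step:
t=0: [38, 6, 87, 98, 47, 37, 90, 68, 100, 4, 7]
t=1: [62, 52, 53, 66, 65, 62, 52, 54, 66, 66, 52]
t=2: [13, 11, 11, 13, 13, 13, 11, 11, 13, 13, 11]
t=3: [16, 15, 15, 16, 16, 16, 15, 15, 16, 16, 15]
t=4: [25, 24, 24, 25, 25, 25, 24, 24, 25, 25, 24]
t=5: [49, 49, 49, 49, 49, 49, 49, 49, 49, 49, 49]
t=6: [115, 115, 115, 115, 115, 115, 115, 115, 115, 115, 115]
t=7: [107, 107, 107, 107, 107, 107, 107, 107, 107, 107, 107]

Answer: [107, 107, 107, 107, 107, 107, 107, 107, 107, 107, 107]
Key observation: This trace re-runs the system from the modified initial state.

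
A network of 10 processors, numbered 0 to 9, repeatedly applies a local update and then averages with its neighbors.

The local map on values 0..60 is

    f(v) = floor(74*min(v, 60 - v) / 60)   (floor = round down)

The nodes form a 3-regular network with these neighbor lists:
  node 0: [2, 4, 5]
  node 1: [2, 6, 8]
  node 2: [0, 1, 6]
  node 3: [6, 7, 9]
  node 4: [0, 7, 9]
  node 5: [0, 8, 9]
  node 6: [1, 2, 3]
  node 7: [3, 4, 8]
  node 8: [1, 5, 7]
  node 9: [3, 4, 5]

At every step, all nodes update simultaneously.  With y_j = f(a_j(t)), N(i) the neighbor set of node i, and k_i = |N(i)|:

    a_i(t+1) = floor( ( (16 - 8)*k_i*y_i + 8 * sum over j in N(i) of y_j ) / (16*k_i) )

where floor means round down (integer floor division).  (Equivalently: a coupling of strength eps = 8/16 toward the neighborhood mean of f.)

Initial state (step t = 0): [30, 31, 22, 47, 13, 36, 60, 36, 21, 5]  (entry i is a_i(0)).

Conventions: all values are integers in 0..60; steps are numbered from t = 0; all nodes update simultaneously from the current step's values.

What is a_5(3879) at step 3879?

Answer: a_5(3879) = 33
Key observation: The state at step 7, [33, 33, 33, 33, 33, 33, 33, 33, 33, 33], reappears at step 8: the system is in a cycle of period 1 from step 7 on.  Therefore the state at step 3879 equals the state at step 7 + ((3879 - 7) mod 1) = 7, which is [33, 33, 33, 33, 33, 33, 33, 33, 33, 33].

Derivation:
t=0: [30, 31, 22, 47, 13, 36, 60, 36, 21, 5]
t=1: [30, 26, 25, 13, 20, 25, 13, 24, 28, 13]
t=2: [32, 29, 29, 18, 25, 29, 21, 26, 32, 19]
t=3: [33, 33, 33, 24, 29, 32, 27, 30, 34, 26]
t=4: [33, 32, 33, 31, 34, 33, 32, 34, 33, 32]
t=5: [32, 33, 33, 34, 32, 33, 34, 32, 33, 33]
t=6: [33, 32, 33, 32, 33, 33, 32, 33, 33, 33]
t=7: [33, 33, 33, 33, 33, 33, 33, 33, 33, 33]
t=8: [33, 33, 33, 33, 33, 33, 33, 33, 33, 33]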